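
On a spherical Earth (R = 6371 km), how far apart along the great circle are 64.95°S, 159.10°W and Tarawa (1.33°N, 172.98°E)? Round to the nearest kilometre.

Δλ = 172.98 − -159.10 = 332.08°; wrapped into (−180°, 180°]: -27.92°.
Δφ = 1.33 − -64.95 = 66.28°.
a = sin²(Δφ/2) + cos φ₁ · cos φ₂ · sin²(Δλ/2) = 0.323502.
c = 2·atan2(√a, √(1−a)) = 1.21002 rad → d = 6371·c ≈ 7709.06 km.

7709 km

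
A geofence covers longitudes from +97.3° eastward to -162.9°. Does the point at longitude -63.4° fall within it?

Band width going east from +97.3° to -162.9°: ((-162.9 − 97.3) mod 360) = 99.8°.
Offset of -63.4° east of the west edge: ((-63.4 − 97.3) mod 360) = 199.3°.
199.3° > 99.8° ⇒ outside.

No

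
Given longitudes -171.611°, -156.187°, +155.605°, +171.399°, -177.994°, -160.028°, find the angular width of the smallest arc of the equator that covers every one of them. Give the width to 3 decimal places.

48.208°

Sort the longitudes: -177.994°, -171.611°, -160.028°, -156.187°, +155.605°, +171.399°.
Eastward gaps between consecutive values (wrapping around): 6.383°, 11.583°, 3.841°, 311.792°, 15.794°, 10.607°.
Largest gap = 311.792° ⇒ minimal covering band is its complement: 360° − 311.792° = 48.208°.
Band runs from +155.605° eastward to -156.187°, crossing the antimeridian.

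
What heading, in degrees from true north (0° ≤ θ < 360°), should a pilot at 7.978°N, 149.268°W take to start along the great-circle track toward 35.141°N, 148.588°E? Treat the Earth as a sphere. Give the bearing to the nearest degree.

306°

Δλ = 148.588 − -149.268 = 297.856°; wrapped into (−180°, 180°]: -62.144°.
θ = atan2( sin Δλ · cos φ₂ , cos φ₁ · sin φ₂ − sin φ₁ · cos φ₂ · cos Δλ )
  = atan2(-0.72298, 0.51699) = -54.432° → normalised to [0°, 360°): 305.568°.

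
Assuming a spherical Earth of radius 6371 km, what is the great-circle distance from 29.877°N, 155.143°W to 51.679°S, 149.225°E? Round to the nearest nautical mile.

5704 nmi

Δλ = 149.225 − -155.143 = 304.368°; wrapped into (−180°, 180°]: -55.632°.
Δφ = -51.679 − 29.877 = -81.556°.
a = sin²(Δφ/2) + cos φ₁ · cos φ₂ · sin²(Δλ/2) = 0.543652.
c = 2·atan2(√a, √(1−a)) = 1.65821 rad → d = 6371·c ≈ 10564.47 km ≈ 5704.36 nmi.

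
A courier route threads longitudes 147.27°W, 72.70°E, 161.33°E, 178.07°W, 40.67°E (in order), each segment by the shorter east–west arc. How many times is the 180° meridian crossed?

3

Leg 1: -147.27° → +72.70°, shortest Δλ = -140.03° (west) — crosses 180°.
Leg 2: +72.70° → +161.33°, shortest Δλ = 88.63° (east) — does not cross 180°.
Leg 3: +161.33° → -178.07°, shortest Δλ = 20.6° (east) — crosses 180°.
Leg 4: -178.07° → +40.67°, shortest Δλ = -141.26° (west) — crosses 180°.
Total crossings: 3.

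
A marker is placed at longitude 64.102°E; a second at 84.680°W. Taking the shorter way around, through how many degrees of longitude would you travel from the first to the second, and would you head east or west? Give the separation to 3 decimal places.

Raw difference: -84.680 − 64.102 = -148.782°.
Normalise into (−180°, 180°]: -148.782° stays -148.782°.
Negative ⇒ the second point lies to the west; separation 148.782°.

148.782° west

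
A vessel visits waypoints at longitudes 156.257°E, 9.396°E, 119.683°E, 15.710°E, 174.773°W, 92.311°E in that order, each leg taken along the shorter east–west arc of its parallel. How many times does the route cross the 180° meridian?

2

Leg 1: +156.257° → +9.396°, shortest Δλ = -146.861° (west) — does not cross 180°.
Leg 2: +9.396° → +119.683°, shortest Δλ = 110.287° (east) — does not cross 180°.
Leg 3: +119.683° → +15.710°, shortest Δλ = -103.973° (west) — does not cross 180°.
Leg 4: +15.710° → -174.773°, shortest Δλ = 169.517° (east) — crosses 180°.
Leg 5: -174.773° → +92.311°, shortest Δλ = -92.916° (west) — crosses 180°.
Total crossings: 2.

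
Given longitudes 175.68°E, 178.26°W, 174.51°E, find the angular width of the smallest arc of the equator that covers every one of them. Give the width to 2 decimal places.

7.23°

Sort the longitudes: -178.26°, +174.51°, +175.68°.
Eastward gaps between consecutive values (wrapping around): 352.77°, 1.17°, 6.06°.
Largest gap = 352.77° ⇒ minimal covering band is its complement: 360° − 352.77° = 7.23°.
Band runs from +174.51° eastward to -178.26°, crossing the antimeridian.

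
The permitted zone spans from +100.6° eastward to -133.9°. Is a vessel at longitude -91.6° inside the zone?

Band width going east from +100.6° to -133.9°: ((-133.9 − 100.6) mod 360) = 125.5°.
Offset of -91.6° east of the west edge: ((-91.6 − 100.6) mod 360) = 167.8°.
167.8° > 125.5° ⇒ outside.

No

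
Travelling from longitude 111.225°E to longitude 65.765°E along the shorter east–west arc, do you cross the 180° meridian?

No

Signed shortest Δλ = ((65.765 − 111.225 + 180) mod 360) − 180 = -45.46°.
Going west by 45.46° from +111.225° reaches +65.765° without touching 180°.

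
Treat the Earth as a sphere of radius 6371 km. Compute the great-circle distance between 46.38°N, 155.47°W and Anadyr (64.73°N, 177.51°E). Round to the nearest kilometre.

Δλ = 177.51 − -155.47 = 332.98°; wrapped into (−180°, 180°]: -27.02°.
Δφ = 64.73 − 46.38 = 18.35°.
a = sin²(Δφ/2) + cos φ₁ · cos φ₂ · sin²(Δλ/2) = 0.041497.
c = 2·atan2(√a, √(1−a)) = 0.41029 rad → d = 6371·c ≈ 2613.94 km.

2614 km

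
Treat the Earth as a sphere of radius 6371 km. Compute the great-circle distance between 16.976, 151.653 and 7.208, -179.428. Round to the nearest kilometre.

3321 km

Δλ = -179.428 − 151.653 = -331.081°; wrapped into (−180°, 180°]: 28.919°.
Δφ = 7.208 − 16.976 = -9.768°.
a = sin²(Δφ/2) + cos φ₁ · cos φ₂ · sin²(Δλ/2) = 0.066409.
c = 2·atan2(√a, √(1−a)) = 0.52128 rad → d = 6371·c ≈ 3321.07 km.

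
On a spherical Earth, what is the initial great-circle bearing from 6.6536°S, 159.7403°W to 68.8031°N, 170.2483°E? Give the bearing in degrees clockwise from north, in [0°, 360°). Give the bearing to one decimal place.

Δλ = 170.2483 − -159.7403 = 329.9886°; wrapped into (−180°, 180°]: -30.0114°.
θ = atan2( sin Δλ · cos φ₂ , cos φ₁ · sin φ₂ − sin φ₁ · cos φ₂ · cos Δλ )
  = atan2(-0.18085, 0.96234) = -10.643° → normalised to [0°, 360°): 349.357°.

349.4°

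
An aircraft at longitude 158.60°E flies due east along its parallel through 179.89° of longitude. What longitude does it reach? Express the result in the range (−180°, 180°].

21.51°W

Start at +158.60°; shift +179.89° → +338.49°.
+338.49° lies outside (−180°, 180°]; subtract 360° → -21.51°.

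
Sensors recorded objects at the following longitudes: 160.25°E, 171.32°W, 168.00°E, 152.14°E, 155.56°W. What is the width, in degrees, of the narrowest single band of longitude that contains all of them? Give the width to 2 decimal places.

52.30°

Sort the longitudes: -171.32°, -155.56°, +152.14°, +160.25°, +168.00°.
Eastward gaps between consecutive values (wrapping around): 15.76°, 307.70°, 8.11°, 7.75°, 20.68°.
Largest gap = 307.70° ⇒ minimal covering band is its complement: 360° − 307.70° = 52.30°.
Band runs from +152.14° eastward to -155.56°, crossing the antimeridian.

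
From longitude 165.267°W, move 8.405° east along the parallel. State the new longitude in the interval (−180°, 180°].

156.862°W

Start at -165.267°; shift +8.405° → -156.862°.
-156.862° already lies in (−180°, 180°].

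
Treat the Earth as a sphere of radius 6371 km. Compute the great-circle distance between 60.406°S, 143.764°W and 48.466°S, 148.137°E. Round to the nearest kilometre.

4378 km

Δλ = 148.137 − -143.764 = 291.901°; wrapped into (−180°, 180°]: -68.099°.
Δφ = -48.466 − -60.406 = 11.940°.
a = sin²(Δφ/2) + cos φ₁ · cos φ₂ · sin²(Δλ/2) = 0.113474.
c = 2·atan2(√a, √(1−a)) = 0.68716 rad → d = 6371·c ≈ 4377.88 km.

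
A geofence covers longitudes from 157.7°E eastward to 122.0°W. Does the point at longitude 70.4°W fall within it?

No

Band width going east from +157.7° to -122.0°: ((-122.0 − 157.7) mod 360) = 80.3°.
Offset of -70.4° east of the west edge: ((-70.4 − 157.7) mod 360) = 131.9°.
131.9° > 80.3° ⇒ outside.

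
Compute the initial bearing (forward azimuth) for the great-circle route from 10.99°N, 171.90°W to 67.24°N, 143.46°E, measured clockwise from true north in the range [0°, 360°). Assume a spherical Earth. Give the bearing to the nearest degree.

Δλ = 143.46 − -171.90 = 315.36°; wrapped into (−180°, 180°]: -44.64°.
θ = atan2( sin Δλ · cos φ₂ , cos φ₁ · sin φ₂ − sin φ₁ · cos φ₂ · cos Δλ )
  = atan2(-0.27184, 0.85274) = -17.681° → normalised to [0°, 360°): 342.319°.

342°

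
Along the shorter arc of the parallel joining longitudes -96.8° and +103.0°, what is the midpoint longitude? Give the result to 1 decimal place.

Signed shortest Δλ from -96.8° to +103.0° is -160.2°.
Midpoint longitude = -96.8° + (-160.2°)/2 = -96.8° − 80.1° = -176.9°.
(The naïve average (-96.8 + +103.0)/2 = 3.1° is on the wrong side of the globe.)

-176.9°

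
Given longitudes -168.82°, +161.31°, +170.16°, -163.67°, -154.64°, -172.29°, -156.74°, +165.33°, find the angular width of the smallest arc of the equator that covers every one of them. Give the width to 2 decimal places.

Sort the longitudes: -172.29°, -168.82°, -163.67°, -156.74°, -154.64°, +161.31°, +165.33°, +170.16°.
Eastward gaps between consecutive values (wrapping around): 3.47°, 5.15°, 6.93°, 2.10°, 315.95°, 4.02°, 4.83°, 17.55°.
Largest gap = 315.95° ⇒ minimal covering band is its complement: 360° − 315.95° = 44.05°.
Band runs from +161.31° eastward to -154.64°, crossing the antimeridian.

44.05°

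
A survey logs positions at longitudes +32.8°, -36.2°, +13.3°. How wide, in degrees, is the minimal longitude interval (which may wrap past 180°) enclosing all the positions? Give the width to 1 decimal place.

Sort the longitudes: -36.2°, +13.3°, +32.8°.
Eastward gaps between consecutive values (wrapping around): 49.5°, 19.5°, 291.0°.
Largest gap = 291.0° ⇒ minimal covering band is its complement: 360° − 291.0° = 69.0°.
Band runs from -36.2° eastward to +32.8°.

69.0°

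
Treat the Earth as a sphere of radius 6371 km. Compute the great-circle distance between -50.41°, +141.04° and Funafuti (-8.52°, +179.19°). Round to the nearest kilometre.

5829 km

Δλ = 179.19 − 141.04 = 38.15°.
Δφ = -8.52 − -50.41 = 41.89°.
a = sin²(Δφ/2) + cos φ₁ · cos φ₂ · sin²(Δλ/2) = 0.195099.
c = 2·atan2(√a, √(1−a)) = 0.91498 rad → d = 6371·c ≈ 5829.37 km.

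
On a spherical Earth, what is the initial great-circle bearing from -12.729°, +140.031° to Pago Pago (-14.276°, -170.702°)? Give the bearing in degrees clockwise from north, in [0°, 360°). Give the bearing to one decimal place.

Δλ = -170.702 − 140.031 = -310.733°; wrapped into (−180°, 180°]: 49.267°.
θ = atan2( sin Δλ · cos φ₂ , cos φ₁ · sin φ₂ − sin φ₁ · cos φ₂ · cos Δλ )
  = atan2(0.73436, -0.10119) = 97.846° → normalised to [0°, 360°): 97.846°.

97.8°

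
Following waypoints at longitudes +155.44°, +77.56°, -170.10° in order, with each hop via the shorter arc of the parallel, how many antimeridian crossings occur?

1

Leg 1: +155.44° → +77.56°, shortest Δλ = -77.88° (west) — does not cross 180°.
Leg 2: +77.56° → -170.10°, shortest Δλ = 112.34° (east) — crosses 180°.
Total crossings: 1.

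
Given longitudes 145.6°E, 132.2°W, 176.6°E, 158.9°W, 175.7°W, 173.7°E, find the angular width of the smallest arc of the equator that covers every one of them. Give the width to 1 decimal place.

82.2°

Sort the longitudes: -175.7°, -158.9°, -132.2°, +145.6°, +173.7°, +176.6°.
Eastward gaps between consecutive values (wrapping around): 16.8°, 26.7°, 277.8°, 28.1°, 2.9°, 7.7°.
Largest gap = 277.8° ⇒ minimal covering band is its complement: 360° − 277.8° = 82.2°.
Band runs from +145.6° eastward to -132.2°, crossing the antimeridian.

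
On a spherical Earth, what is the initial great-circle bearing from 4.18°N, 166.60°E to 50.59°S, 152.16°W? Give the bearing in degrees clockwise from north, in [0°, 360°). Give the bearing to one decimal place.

Δλ = -152.16 − 166.60 = -318.76°; wrapped into (−180°, 180°]: 41.24°.
θ = atan2( sin Δλ · cos φ₂ , cos φ₁ · sin φ₂ − sin φ₁ · cos φ₂ · cos Δλ )
  = atan2(0.41851, -0.80536) = 152.541° → normalised to [0°, 360°): 152.541°.

152.5°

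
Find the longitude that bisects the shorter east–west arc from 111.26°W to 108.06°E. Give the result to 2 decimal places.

178.40°E

Signed shortest Δλ from -111.26° to +108.06° is -140.68°.
Midpoint longitude = -111.26° + (-140.68°)/2 = -111.26° − 70.34° = -181.60°.
Normalise into (−180°, 180°]: +178.40°.
(The naïve average (-111.26 + +108.06)/2 = -1.6° is on the wrong side of the globe.)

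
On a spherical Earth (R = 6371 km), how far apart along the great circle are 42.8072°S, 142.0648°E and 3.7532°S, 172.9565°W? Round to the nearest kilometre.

Δλ = -172.9565 − 142.0648 = -315.0213°; wrapped into (−180°, 180°]: 44.9787°.
Δφ = -3.7532 − -42.8072 = 39.0540°.
a = sin²(Δφ/2) + cos φ₁ · cos φ₂ · sin²(Δλ/2) = 0.218837.
c = 2·atan2(√a, √(1−a)) = 0.97360 rad → d = 6371·c ≈ 6202.81 km.

6203 km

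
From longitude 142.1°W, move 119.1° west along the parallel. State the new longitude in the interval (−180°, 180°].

98.8°E

Start at -142.1°; shift −119.1° → -261.2°.
-261.2° lies outside (−180°, 180°]; add 360° → +98.8°.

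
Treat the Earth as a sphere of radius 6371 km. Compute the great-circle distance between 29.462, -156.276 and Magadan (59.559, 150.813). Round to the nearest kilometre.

Δλ = 150.813 − -156.276 = 307.089°; wrapped into (−180°, 180°]: -52.911°.
Δφ = 59.559 − 29.462 = 30.097°.
a = sin²(Δφ/2) + cos φ₁ · cos φ₂ · sin²(Δλ/2) = 0.154964.
c = 2·atan2(√a, √(1−a)) = 0.80921 rad → d = 6371·c ≈ 5155.46 km.

5155 km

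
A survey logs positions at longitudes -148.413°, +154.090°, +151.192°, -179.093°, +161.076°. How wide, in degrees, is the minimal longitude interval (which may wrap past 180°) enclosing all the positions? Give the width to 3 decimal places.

60.395°

Sort the longitudes: -179.093°, -148.413°, +151.192°, +154.090°, +161.076°.
Eastward gaps between consecutive values (wrapping around): 30.680°, 299.605°, 2.898°, 6.986°, 19.831°.
Largest gap = 299.605° ⇒ minimal covering band is its complement: 360° − 299.605° = 60.395°.
Band runs from +151.192° eastward to -148.413°, crossing the antimeridian.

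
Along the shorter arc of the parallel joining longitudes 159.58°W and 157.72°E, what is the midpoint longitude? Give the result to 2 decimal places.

179.07°E

Signed shortest Δλ from -159.58° to +157.72° is -42.70°.
Midpoint longitude = -159.58° + (-42.70°)/2 = -159.58° − 21.35° = -180.93°.
Normalise into (−180°, 180°]: +179.07°.
(The naïve average (-159.58 + +157.72)/2 = -0.93° is on the wrong side of the globe.)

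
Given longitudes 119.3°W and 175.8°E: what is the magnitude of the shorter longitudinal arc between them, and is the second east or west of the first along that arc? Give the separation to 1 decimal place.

Raw difference: 175.8 − -119.3 = 295.1°.
Normalise into (−180°, 180°]: 295.1° − 360° = -64.9°.
Negative ⇒ the second point lies to the west; separation 64.9°.

64.9° west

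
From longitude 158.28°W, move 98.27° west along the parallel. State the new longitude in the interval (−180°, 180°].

103.45°E

Start at -158.28°; shift −98.27° → -256.55°.
-256.55° lies outside (−180°, 180°]; add 360° → +103.45°.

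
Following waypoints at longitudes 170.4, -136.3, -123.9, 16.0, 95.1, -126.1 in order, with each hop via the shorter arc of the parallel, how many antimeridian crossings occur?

Leg 1: +170.4° → -136.3°, shortest Δλ = 53.3° (east) — crosses 180°.
Leg 2: -136.3° → -123.9°, shortest Δλ = 12.4° (east) — does not cross 180°.
Leg 3: -123.9° → +16.0°, shortest Δλ = 139.9° (east) — does not cross 180°.
Leg 4: +16.0° → +95.1°, shortest Δλ = 79.1° (east) — does not cross 180°.
Leg 5: +95.1° → -126.1°, shortest Δλ = 138.8° (east) — crosses 180°.
Total crossings: 2.

2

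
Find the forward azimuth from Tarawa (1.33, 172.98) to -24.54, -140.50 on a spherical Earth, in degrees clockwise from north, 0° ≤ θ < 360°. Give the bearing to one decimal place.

Δλ = -140.50 − 172.98 = -313.48°; wrapped into (−180°, 180°]: 46.52°.
θ = atan2( sin Δλ · cos φ₂ , cos φ₁ · sin φ₂ − sin φ₁ · cos φ₂ · cos Δλ )
  = atan2(0.66007, -0.42975) = 123.067° → normalised to [0°, 360°): 123.067°.

123.1°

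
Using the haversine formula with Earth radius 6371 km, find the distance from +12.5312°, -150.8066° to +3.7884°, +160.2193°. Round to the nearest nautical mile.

2953 nmi

Δλ = 160.2193 − -150.8066 = 311.0259°; wrapped into (−180°, 180°]: -48.9741°.
Δφ = 3.7884 − 12.5312 = -8.7428°.
a = sin²(Δφ/2) + cos φ₁ · cos φ₂ · sin²(Δλ/2) = 0.173151.
c = 2·atan2(√a, √(1−a)) = 0.85833 rad → d = 6371·c ≈ 5468.45 km ≈ 2952.73 nmi.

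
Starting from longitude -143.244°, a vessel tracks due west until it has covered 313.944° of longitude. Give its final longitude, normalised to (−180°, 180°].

-97.188°

Start at -143.244°; shift −313.944° → -457.188°.
-457.188° lies outside (−180°, 180°]; add 360° → -97.188°.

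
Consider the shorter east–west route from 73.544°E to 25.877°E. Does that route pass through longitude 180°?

No

Signed shortest Δλ = ((25.877 − 73.544 + 180) mod 360) − 180 = -47.667°.
Going west by 47.667° from +73.544° reaches +25.877° without touching 180°.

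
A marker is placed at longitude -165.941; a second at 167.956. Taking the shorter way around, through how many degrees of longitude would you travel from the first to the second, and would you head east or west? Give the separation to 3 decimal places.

26.103° west

Raw difference: 167.956 − -165.941 = 333.897°.
Normalise into (−180°, 180°]: 333.897° − 360° = -26.103°.
Negative ⇒ the second point lies to the west; separation 26.103°.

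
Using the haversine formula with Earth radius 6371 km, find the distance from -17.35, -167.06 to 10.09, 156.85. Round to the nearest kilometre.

Δλ = 156.85 − -167.06 = 323.91°; wrapped into (−180°, 180°]: -36.09°.
Δφ = 10.09 − -17.35 = 27.44°.
a = sin²(Δφ/2) + cos φ₁ · cos φ₂ · sin²(Δλ/2) = 0.146424.
c = 2·atan2(√a, √(1−a)) = 0.78534 rad → d = 6371·c ≈ 5003.37 km.

5003 km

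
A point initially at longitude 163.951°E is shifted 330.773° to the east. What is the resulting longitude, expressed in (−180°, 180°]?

Start at +163.951°; shift +330.773° → +494.724°.
+494.724° lies outside (−180°, 180°]; subtract 360° → +134.724°.

134.724°E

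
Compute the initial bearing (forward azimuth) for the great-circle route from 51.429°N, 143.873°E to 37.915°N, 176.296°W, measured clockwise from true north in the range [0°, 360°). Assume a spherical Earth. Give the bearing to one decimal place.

100.2°

Δλ = -176.296 − 143.873 = -320.169°; wrapped into (−180°, 180°]: 39.831°.
θ = atan2( sin Δλ · cos φ₂ , cos φ₁ · sin φ₂ − sin φ₁ · cos φ₂ · cos Δλ )
  = atan2(0.50533, -0.09054) = 100.158° → normalised to [0°, 360°): 100.158°.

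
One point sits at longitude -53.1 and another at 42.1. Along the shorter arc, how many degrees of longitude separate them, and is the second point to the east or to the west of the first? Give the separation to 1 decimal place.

95.2° east

Raw difference: 42.1 − -53.1 = 95.2°.
Normalise into (−180°, 180°]: 95.2° stays 95.2°.
Positive ⇒ the second point lies to the east; separation 95.2°.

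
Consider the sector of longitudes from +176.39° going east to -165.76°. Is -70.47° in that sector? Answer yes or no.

Band width going east from +176.39° to -165.76°: ((-165.76 − 176.39) mod 360) = 17.85°.
Offset of -70.47° east of the west edge: ((-70.47 − 176.39) mod 360) = 113.14°.
113.14° > 17.85° ⇒ outside.

No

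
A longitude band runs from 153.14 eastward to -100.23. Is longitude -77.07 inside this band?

Band width going east from +153.14° to -100.23°: ((-100.23 − 153.14) mod 360) = 106.63°.
Offset of -77.07° east of the west edge: ((-77.07 − 153.14) mod 360) = 129.79°.
129.79° > 106.63° ⇒ outside.

No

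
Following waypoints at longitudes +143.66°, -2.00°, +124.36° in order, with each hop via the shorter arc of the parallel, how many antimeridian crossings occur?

Leg 1: +143.66° → -2.00°, shortest Δλ = -145.66° (west) — does not cross 180°.
Leg 2: -2.00° → +124.36°, shortest Δλ = 126.36° (east) — does not cross 180°.
Total crossings: 0.

0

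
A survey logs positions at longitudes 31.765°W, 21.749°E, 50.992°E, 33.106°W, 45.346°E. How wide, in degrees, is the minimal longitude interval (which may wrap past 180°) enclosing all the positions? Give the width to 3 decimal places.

84.098°

Sort the longitudes: -33.106°, -31.765°, +21.749°, +45.346°, +50.992°.
Eastward gaps between consecutive values (wrapping around): 1.341°, 53.514°, 23.597°, 5.646°, 275.902°.
Largest gap = 275.902° ⇒ minimal covering band is its complement: 360° − 275.902° = 84.098°.
Band runs from -33.106° eastward to +50.992°.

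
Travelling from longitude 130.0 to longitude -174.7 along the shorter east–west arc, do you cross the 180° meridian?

Naïve |-174.7 − 130.0| = 304.7° > 180°, so the shorter arc goes the other way round — across 180°.
Signed shortest Δλ = ((-174.7 − 130.0 + 180) mod 360) − 180 = 55.3°.
Going east by 55.3° from +130.0° passes through 180° before reaching -174.7°.

Yes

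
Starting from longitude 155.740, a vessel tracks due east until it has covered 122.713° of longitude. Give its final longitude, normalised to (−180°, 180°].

-81.547°

Start at +155.740°; shift +122.713° → +278.453°.
+278.453° lies outside (−180°, 180°]; subtract 360° → -81.547°.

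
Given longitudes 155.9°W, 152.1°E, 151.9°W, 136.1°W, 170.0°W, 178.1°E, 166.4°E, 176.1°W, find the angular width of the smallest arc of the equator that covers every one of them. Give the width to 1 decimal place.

Sort the longitudes: -176.1°, -170.0°, -155.9°, -151.9°, -136.1°, +152.1°, +166.4°, +178.1°.
Eastward gaps between consecutive values (wrapping around): 6.1°, 14.1°, 4.0°, 15.8°, 288.2°, 14.3°, 11.7°, 5.8°.
Largest gap = 288.2° ⇒ minimal covering band is its complement: 360° − 288.2° = 71.8°.
Band runs from +152.1° eastward to -136.1°, crossing the antimeridian.

71.8°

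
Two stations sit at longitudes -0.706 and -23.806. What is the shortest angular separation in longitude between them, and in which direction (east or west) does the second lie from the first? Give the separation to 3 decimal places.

Raw difference: -23.806 − -0.706 = -23.1°.
Normalise into (−180°, 180°]: -23.1° stays -23.1°.
Negative ⇒ the second point lies to the west; separation 23.100°.

23.100° west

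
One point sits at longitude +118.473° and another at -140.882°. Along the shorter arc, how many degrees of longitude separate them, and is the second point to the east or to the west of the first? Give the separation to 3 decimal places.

100.645° east

Raw difference: -140.882 − 118.473 = -259.355°.
Normalise into (−180°, 180°]: -259.355° + 360° = 100.645°.
Positive ⇒ the second point lies to the east; separation 100.645°.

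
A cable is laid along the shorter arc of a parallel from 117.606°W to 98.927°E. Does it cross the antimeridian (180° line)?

Yes

Naïve |98.927 − -117.606| = 216.533° > 180°, so the shorter arc goes the other way round — across 180°.
Signed shortest Δλ = ((98.927 − -117.606 + 180) mod 360) − 180 = -143.467°.
Going west by 143.467° from -117.606° passes through 180° before reaching +98.927°.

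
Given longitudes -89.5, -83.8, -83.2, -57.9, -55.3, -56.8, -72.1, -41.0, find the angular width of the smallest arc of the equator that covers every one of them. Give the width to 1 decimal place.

48.5°

Sort the longitudes: -89.5°, -83.8°, -83.2°, -72.1°, -57.9°, -56.8°, -55.3°, -41.0°.
Eastward gaps between consecutive values (wrapping around): 5.7°, 0.6°, 11.1°, 14.2°, 1.1°, 1.5°, 14.3°, 311.5°.
Largest gap = 311.5° ⇒ minimal covering band is its complement: 360° − 311.5° = 48.5°.
Band runs from -89.5° eastward to -41.0°.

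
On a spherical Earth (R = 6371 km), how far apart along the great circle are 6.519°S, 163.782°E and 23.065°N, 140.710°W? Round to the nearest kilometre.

6867 km

Δλ = -140.710 − 163.782 = -304.492°; wrapped into (−180°, 180°]: 55.508°.
Δφ = 23.065 − -6.519 = 29.584°.
a = sin²(Δφ/2) + cos φ₁ · cos φ₂ · sin²(Δλ/2) = 0.263413.
c = 2·atan2(√a, √(1−a)) = 1.07791 rad → d = 6371·c ≈ 6867.34 km.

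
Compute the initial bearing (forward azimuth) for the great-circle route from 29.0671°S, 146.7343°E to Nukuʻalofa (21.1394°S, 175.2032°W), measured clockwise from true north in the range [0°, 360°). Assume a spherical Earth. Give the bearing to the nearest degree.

86°

Δλ = -175.2032 − 146.7343 = -321.9375°; wrapped into (−180°, 180°]: 38.0625°.
θ = atan2( sin Δλ · cos φ₂ , cos φ₁ · sin φ₂ − sin φ₁ · cos φ₂ · cos Δλ )
  = atan2(0.57503, 0.04156) = 85.866° → normalised to [0°, 360°): 85.866°.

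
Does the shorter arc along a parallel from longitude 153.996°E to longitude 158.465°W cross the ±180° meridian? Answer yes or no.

Naïve |-158.465 − 153.996| = 312.461° > 180°, so the shorter arc goes the other way round — across 180°.
Signed shortest Δλ = ((-158.465 − 153.996 + 180) mod 360) − 180 = 47.539°.
Going east by 47.539° from +153.996° passes through 180° before reaching -158.465°.

Yes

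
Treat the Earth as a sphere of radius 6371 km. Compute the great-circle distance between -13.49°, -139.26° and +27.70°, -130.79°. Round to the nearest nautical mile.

2522 nmi

Δλ = -130.79 − -139.26 = 8.47°.
Δφ = 27.70 − -13.49 = 41.19°.
a = sin²(Δφ/2) + cos φ₁ · cos φ₂ · sin²(Δλ/2) = 0.128430.
c = 2·atan2(√a, √(1−a)) = 0.73305 rad → d = 6371·c ≈ 4670.24 km ≈ 2521.73 nmi.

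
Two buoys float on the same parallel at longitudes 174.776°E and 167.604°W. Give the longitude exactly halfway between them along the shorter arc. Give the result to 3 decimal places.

176.414°W

Signed shortest Δλ from +174.776° to -167.604° is +17.620°.
Midpoint longitude = +174.776° + (+17.620°)/2 = +174.776° + 8.810° = +183.586°.
Normalise into (−180°, 180°]: -176.414°.
(The naïve average (+174.776 + -167.604)/2 = 3.586° is on the wrong side of the globe.)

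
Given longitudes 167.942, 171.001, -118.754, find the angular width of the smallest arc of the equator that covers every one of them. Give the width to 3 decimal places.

73.304°

Sort the longitudes: -118.754°, +167.942°, +171.001°.
Eastward gaps between consecutive values (wrapping around): 286.696°, 3.059°, 70.245°.
Largest gap = 286.696° ⇒ minimal covering band is its complement: 360° − 286.696° = 73.304°.
Band runs from +167.942° eastward to -118.754°, crossing the antimeridian.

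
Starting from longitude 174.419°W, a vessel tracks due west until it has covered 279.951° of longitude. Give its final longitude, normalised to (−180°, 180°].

Start at -174.419°; shift −279.951° → -454.370°.
-454.370° lies outside (−180°, 180°]; add 360° → -94.370°.

94.370°W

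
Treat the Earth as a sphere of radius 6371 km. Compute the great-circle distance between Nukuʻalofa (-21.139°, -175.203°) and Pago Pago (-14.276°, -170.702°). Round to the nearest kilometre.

Δλ = -170.702 − -175.203 = 4.501°.
Δφ = -14.276 − -21.139 = 6.863°.
a = sin²(Δφ/2) + cos φ₁ · cos φ₂ · sin²(Δλ/2) = 0.004976.
c = 2·atan2(√a, √(1−a)) = 0.14121 rad → d = 6371·c ≈ 899.62 km.

900 km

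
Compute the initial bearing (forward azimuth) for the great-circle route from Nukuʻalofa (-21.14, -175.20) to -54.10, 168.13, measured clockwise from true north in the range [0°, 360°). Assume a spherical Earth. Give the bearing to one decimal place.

196.9°

Δλ = 168.13 − -175.20 = 343.33°; wrapped into (−180°, 180°]: -16.67°.
θ = atan2( sin Δλ · cos φ₂ , cos φ₁ · sin φ₂ − sin φ₁ · cos φ₂ · cos Δλ )
  = atan2(-0.16821, -0.55294) = -163.080° → normalised to [0°, 360°): 196.920°.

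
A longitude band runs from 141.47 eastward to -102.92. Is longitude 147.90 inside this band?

Band width going east from +141.47° to -102.92°: ((-102.92 − 141.47) mod 360) = 115.61°.
Offset of +147.90° east of the west edge: ((147.90 − 141.47) mod 360) = 6.43°.
6.43° ≤ 115.61° ⇒ inside.

Yes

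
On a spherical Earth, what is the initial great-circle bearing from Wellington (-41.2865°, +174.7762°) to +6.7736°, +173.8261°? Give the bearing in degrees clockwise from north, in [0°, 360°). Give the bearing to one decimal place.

358.7°

Δλ = 173.8261 − 174.7762 = -0.9501°.
θ = atan2( sin Δλ · cos φ₂ , cos φ₁ · sin φ₂ − sin φ₁ · cos φ₂ · cos Δλ )
  = atan2(-0.01647, 0.74376) = -1.268° → normalised to [0°, 360°): 358.732°.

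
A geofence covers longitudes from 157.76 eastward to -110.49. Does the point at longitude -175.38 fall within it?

Band width going east from +157.76° to -110.49°: ((-110.49 − 157.76) mod 360) = 91.75°.
Offset of -175.38° east of the west edge: ((-175.38 − 157.76) mod 360) = 26.86°.
26.86° ≤ 91.75° ⇒ inside.

Yes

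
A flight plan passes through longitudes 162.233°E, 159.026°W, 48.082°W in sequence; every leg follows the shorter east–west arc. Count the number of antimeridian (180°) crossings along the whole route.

1

Leg 1: +162.233° → -159.026°, shortest Δλ = 38.741° (east) — crosses 180°.
Leg 2: -159.026° → -48.082°, shortest Δλ = 110.944° (east) — does not cross 180°.
Total crossings: 1.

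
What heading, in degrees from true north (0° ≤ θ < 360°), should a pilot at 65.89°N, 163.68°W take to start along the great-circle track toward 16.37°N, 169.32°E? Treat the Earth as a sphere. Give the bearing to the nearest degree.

Δλ = 169.32 − -163.68 = 333.00°; wrapped into (−180°, 180°]: -27.00°.
θ = atan2( sin Δλ · cos φ₂ , cos φ₁ · sin φ₂ − sin φ₁ · cos φ₂ · cos Δλ )
  = atan2(-0.43559, -0.66518) = -146.782° → normalised to [0°, 360°): 213.218°.

213°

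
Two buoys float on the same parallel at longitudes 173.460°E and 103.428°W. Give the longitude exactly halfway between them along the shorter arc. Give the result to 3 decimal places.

144.984°W

Signed shortest Δλ from +173.460° to -103.428° is +83.112°.
Midpoint longitude = +173.460° + (+83.112°)/2 = +173.460° + 41.556° = +215.016°.
Normalise into (−180°, 180°]: -144.984°.
(The naïve average (+173.460 + -103.428)/2 = 35.016° is on the wrong side of the globe.)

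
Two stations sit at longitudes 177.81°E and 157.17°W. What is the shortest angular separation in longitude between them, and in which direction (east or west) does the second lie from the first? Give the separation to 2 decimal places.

Raw difference: -157.17 − 177.81 = -334.98°.
Normalise into (−180°, 180°]: -334.98° + 360° = 25.02°.
Positive ⇒ the second point lies to the east; separation 25.02°.

25.02° east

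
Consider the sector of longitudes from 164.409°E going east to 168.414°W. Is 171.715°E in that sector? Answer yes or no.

Band width going east from +164.409° to -168.414°: ((-168.414 − 164.409) mod 360) = 27.177°.
Offset of +171.715° east of the west edge: ((171.715 − 164.409) mod 360) = 7.306°.
7.306° ≤ 27.177° ⇒ inside.

Yes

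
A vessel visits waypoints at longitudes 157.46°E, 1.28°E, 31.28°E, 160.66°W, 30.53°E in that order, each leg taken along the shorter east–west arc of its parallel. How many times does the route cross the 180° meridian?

Leg 1: +157.46° → +1.28°, shortest Δλ = -156.18° (west) — does not cross 180°.
Leg 2: +1.28° → +31.28°, shortest Δλ = 30.0° (east) — does not cross 180°.
Leg 3: +31.28° → -160.66°, shortest Δλ = 168.06° (east) — crosses 180°.
Leg 4: -160.66° → +30.53°, shortest Δλ = -168.81° (west) — crosses 180°.
Total crossings: 2.

2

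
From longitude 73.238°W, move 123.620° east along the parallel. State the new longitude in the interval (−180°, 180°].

Start at -73.238°; shift +123.620° → +50.382°.
+50.382° already lies in (−180°, 180°].

50.382°E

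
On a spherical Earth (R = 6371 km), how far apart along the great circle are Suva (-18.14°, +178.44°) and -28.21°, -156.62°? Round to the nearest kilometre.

2777 km

Δλ = -156.62 − 178.44 = -335.06°; wrapped into (−180°, 180°]: 24.94°.
Δφ = -28.21 − -18.14 = -10.07°.
a = sin²(Δφ/2) + cos φ₁ · cos φ₂ · sin²(Δλ/2) = 0.046747.
c = 2·atan2(√a, √(1−a)) = 0.43587 rad → d = 6371·c ≈ 2776.90 km.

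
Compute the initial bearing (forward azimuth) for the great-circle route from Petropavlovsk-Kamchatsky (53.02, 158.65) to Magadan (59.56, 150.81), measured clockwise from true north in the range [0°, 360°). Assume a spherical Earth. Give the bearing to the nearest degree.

330°

Δλ = 150.81 − 158.65 = -7.84°.
θ = atan2( sin Δλ · cos φ₂ , cos φ₁ · sin φ₂ − sin φ₁ · cos φ₂ · cos Δλ )
  = atan2(-0.06911, 0.11768) = -30.424° → normalised to [0°, 360°): 329.576°.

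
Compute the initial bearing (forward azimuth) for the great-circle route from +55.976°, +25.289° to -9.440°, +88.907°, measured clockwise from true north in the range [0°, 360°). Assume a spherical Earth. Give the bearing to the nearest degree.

117°

Δλ = 88.907 − 25.289 = 63.618°.
θ = atan2( sin Δλ · cos φ₂ , cos φ₁ · sin φ₂ − sin φ₁ · cos φ₂ · cos Δλ )
  = atan2(0.88372, -0.45507) = 117.246° → normalised to [0°, 360°): 117.246°.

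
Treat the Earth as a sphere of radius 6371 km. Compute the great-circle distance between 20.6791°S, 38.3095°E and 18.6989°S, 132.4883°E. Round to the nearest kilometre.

Δλ = 132.4883 − 38.3095 = 94.1788°.
Δφ = -18.6989 − -20.6791 = 1.9802°.
a = sin²(Δφ/2) + cos φ₁ · cos φ₂ · sin²(Δλ/2) = 0.475682.
c = 2·atan2(√a, √(1−a)) = 1.52214 rad → d = 6371·c ≈ 9697.56 km.

9698 km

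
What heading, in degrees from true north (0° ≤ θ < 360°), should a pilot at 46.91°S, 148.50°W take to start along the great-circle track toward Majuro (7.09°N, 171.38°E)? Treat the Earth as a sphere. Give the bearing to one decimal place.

Δλ = 171.38 − -148.50 = 319.88°; wrapped into (−180°, 180°]: -40.12°.
θ = atan2( sin Δλ · cos φ₂ , cos φ₁ · sin φ₂ − sin φ₁ · cos φ₂ · cos Δλ )
  = atan2(-0.63946, 0.63849) = -45.043° → normalised to [0°, 360°): 314.957°.

315.0°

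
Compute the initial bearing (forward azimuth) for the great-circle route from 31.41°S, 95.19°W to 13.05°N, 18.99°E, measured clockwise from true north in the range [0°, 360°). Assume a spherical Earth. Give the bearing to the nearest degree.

Δλ = 18.99 − -95.19 = 114.18°.
θ = atan2( sin Δλ · cos φ₂ , cos φ₁ · sin φ₂ − sin φ₁ · cos φ₂ · cos Δλ )
  = atan2(0.88870, -0.01524) = 90.983° → normalised to [0°, 360°): 90.983°.

91°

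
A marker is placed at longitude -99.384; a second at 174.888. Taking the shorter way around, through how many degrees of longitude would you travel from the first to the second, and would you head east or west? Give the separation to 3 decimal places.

Raw difference: 174.888 − -99.384 = 274.272°.
Normalise into (−180°, 180°]: 274.272° − 360° = -85.728°.
Negative ⇒ the second point lies to the west; separation 85.728°.

85.728° west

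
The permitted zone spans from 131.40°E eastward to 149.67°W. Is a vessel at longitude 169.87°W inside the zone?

Yes

Band width going east from +131.40° to -149.67°: ((-149.67 − 131.40) mod 360) = 78.93°.
Offset of -169.87° east of the west edge: ((-169.87 − 131.40) mod 360) = 58.73°.
58.73° ≤ 78.93° ⇒ inside.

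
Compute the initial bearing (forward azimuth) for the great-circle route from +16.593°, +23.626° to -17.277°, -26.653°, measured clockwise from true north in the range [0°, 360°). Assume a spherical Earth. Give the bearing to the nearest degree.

Δλ = -26.653 − 23.626 = -50.279°.
θ = atan2( sin Δλ · cos φ₂ , cos φ₁ · sin φ₂ − sin φ₁ · cos φ₂ · cos Δλ )
  = atan2(-0.73446, -0.45888) = -121.997° → normalised to [0°, 360°): 238.003°.

238°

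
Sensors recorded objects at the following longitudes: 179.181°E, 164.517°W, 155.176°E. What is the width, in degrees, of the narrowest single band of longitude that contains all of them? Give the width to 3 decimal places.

Sort the longitudes: -164.517°, +155.176°, +179.181°.
Eastward gaps between consecutive values (wrapping around): 319.693°, 24.005°, 16.302°.
Largest gap = 319.693° ⇒ minimal covering band is its complement: 360° − 319.693° = 40.307°.
Band runs from +155.176° eastward to -164.517°, crossing the antimeridian.

40.307°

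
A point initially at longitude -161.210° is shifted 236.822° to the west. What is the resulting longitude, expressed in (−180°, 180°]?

-38.032°

Start at -161.210°; shift −236.822° → -398.032°.
-398.032° lies outside (−180°, 180°]; add 360° → -38.032°.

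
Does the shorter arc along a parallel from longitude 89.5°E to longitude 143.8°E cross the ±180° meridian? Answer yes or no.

Signed shortest Δλ = ((143.8 − 89.5 + 180) mod 360) − 180 = 54.3°.
Going east by 54.3° from +89.5° reaches +143.8° without touching 180°.

No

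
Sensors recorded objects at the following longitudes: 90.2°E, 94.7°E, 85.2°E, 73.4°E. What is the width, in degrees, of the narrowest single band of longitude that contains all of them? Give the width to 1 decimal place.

21.3°

Sort the longitudes: +73.4°, +85.2°, +90.2°, +94.7°.
Eastward gaps between consecutive values (wrapping around): 11.8°, 5.0°, 4.5°, 338.7°.
Largest gap = 338.7° ⇒ minimal covering band is its complement: 360° − 338.7° = 21.3°.
Band runs from +73.4° eastward to +94.7°.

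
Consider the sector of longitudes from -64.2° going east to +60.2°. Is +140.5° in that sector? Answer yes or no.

Band width going east from -64.2° to +60.2°: ((60.2 − -64.2) mod 360) = 124.4°.
Offset of +140.5° east of the west edge: ((140.5 − -64.2) mod 360) = 204.7°.
204.7° > 124.4° ⇒ outside.

No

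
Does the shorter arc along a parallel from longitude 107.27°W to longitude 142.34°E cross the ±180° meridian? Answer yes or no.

Naïve |142.34 − -107.27| = 249.61° > 180°, so the shorter arc goes the other way round — across 180°.
Signed shortest Δλ = ((142.34 − -107.27 + 180) mod 360) − 180 = -110.39°.
Going west by 110.39° from -107.27° passes through 180° before reaching +142.34°.

Yes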